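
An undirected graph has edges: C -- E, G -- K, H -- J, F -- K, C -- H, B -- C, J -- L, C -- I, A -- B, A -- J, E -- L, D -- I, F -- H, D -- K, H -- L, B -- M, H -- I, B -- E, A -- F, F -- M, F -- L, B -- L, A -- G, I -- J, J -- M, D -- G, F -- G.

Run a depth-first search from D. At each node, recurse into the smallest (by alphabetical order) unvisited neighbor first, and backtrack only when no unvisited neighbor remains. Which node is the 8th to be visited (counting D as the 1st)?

F

Visit D
D → G
G → A
A → B
B → C
C → E
E → L
L → F
F → H
H → I
I → J
J → M
F → K

Visit order: D, G, A, B, C, E, L, F, H, I, J, M, K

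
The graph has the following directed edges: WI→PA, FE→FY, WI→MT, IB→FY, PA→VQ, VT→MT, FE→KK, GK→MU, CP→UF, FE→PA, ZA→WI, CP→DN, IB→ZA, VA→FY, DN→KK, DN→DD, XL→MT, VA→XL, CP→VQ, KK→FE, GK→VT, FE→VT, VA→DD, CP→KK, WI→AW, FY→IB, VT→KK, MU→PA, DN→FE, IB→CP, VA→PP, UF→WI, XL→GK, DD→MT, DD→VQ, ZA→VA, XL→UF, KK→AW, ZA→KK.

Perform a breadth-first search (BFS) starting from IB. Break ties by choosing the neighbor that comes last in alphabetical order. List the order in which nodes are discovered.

IB ZA FY CP WI VA KK VQ UF DN PA MT AW XL PP DD FE GK VT MU

Visit IB; enqueue ZA, FY, CP → queue [ZA, FY, CP]
Visit ZA; enqueue WI, VA, KK → queue [FY, CP, WI, VA, KK]
Visit FY → queue [CP, WI, VA, KK]
Visit CP; enqueue VQ, UF, DN → queue [WI, VA, KK, VQ, UF, DN]
Visit WI; enqueue PA, MT, AW → queue [VA, KK, VQ, UF, DN, PA, MT, AW]
Visit VA; enqueue XL, PP, DD → queue [KK, VQ, UF, DN, PA, MT, AW, XL, PP, DD]
Visit KK; enqueue FE → queue [VQ, UF, DN, PA, MT, AW, XL, PP, DD, FE]
Visit VQ → queue [UF, DN, PA, MT, AW, XL, PP, DD, FE]
Visit UF → queue [DN, PA, MT, AW, XL, PP, DD, FE]
Visit DN → queue [PA, MT, AW, XL, PP, DD, FE]
Visit PA → queue [MT, AW, XL, PP, DD, FE]
Visit MT → queue [AW, XL, PP, DD, FE]
Visit AW → queue [XL, PP, DD, FE]
Visit XL; enqueue GK → queue [PP, DD, FE, GK]
Visit PP → queue [DD, FE, GK]
Visit DD → queue [FE, GK]
Visit FE; enqueue VT → queue [GK, VT]
Visit GK; enqueue MU → queue [VT, MU]
Visit VT → queue [MU]
Visit MU → queue []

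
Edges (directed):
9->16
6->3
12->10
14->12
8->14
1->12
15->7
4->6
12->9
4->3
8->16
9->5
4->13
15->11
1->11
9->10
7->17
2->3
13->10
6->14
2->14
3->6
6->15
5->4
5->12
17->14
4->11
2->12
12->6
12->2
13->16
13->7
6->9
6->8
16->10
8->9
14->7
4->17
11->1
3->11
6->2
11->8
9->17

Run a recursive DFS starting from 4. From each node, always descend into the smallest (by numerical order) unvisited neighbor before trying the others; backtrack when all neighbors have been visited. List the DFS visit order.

Visit 4
4 → 3
3 → 6
6 → 2
2 → 12
12 → 9
9 → 5
9 → 10
9 → 16
9 → 17
17 → 14
14 → 7
6 → 8
6 → 15
15 → 11
11 → 1
4 → 13

4 → 3 → 6 → 2 → 12 → 9 → 5 → 10 → 16 → 17 → 14 → 7 → 8 → 15 → 11 → 1 → 13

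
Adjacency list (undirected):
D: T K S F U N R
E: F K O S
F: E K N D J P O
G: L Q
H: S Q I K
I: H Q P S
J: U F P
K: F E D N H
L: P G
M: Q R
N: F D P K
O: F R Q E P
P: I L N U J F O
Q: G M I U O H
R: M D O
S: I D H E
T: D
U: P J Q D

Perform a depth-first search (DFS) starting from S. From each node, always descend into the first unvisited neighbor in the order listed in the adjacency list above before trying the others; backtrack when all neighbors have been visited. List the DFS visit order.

S, I, H, Q, G, L, P, N, F, E, K, D, T, U, J, R, M, O

Visit S
S → I
I → H
H → Q
Q → G
G → L
L → P
P → N
N → F
F → E
E → K
K → D
D → T
D → U
U → J
D → R
R → M
R → O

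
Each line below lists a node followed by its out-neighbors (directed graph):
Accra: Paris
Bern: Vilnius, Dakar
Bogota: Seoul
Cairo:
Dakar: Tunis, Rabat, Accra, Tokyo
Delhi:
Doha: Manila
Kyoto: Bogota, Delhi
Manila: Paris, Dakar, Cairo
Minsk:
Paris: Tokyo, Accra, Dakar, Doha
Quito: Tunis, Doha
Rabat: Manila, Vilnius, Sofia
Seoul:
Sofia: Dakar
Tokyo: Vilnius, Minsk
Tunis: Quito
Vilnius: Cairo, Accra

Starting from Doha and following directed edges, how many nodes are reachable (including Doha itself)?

13

BFS from Doha visits: Doha, Manila, Paris, Dakar, Cairo, Tokyo, Accra, Tunis, Rabat, Vilnius, Minsk, Quito, Sofia
Reachable nodes: 13 of 18 total.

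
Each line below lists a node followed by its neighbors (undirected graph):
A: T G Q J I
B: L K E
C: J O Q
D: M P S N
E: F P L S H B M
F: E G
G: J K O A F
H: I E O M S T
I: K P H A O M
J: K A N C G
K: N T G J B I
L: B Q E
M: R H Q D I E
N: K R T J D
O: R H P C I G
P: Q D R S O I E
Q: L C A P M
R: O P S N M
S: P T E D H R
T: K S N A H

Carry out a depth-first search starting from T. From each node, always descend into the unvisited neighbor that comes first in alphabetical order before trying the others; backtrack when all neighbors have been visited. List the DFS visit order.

T → A → G → F → E → B → K → I → H → M → D → N → J → C → O → P → Q → L → R → S

Visit T
T → A
A → G
G → F
F → E
E → B
B → K
K → I
I → H
H → M
M → D
D → N
N → J
J → C
C → O
O → P
P → Q
Q → L
P → R
R → S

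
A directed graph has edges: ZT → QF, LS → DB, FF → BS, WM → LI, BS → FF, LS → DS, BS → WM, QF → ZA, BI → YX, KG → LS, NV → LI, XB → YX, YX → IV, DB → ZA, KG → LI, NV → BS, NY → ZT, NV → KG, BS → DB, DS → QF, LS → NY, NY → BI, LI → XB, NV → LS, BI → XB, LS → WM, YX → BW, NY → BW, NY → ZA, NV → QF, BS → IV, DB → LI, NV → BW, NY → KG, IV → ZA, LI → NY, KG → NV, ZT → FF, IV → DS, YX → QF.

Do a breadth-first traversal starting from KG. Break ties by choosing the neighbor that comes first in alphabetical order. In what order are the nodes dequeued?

KG, LI, LS, NV, NY, XB, DB, DS, WM, BS, BW, QF, BI, ZA, ZT, YX, FF, IV

Visit KG; enqueue LI, LS, NV → queue [LI, LS, NV]
Visit LI; enqueue NY, XB → queue [LS, NV, NY, XB]
Visit LS; enqueue DB, DS, WM → queue [NV, NY, XB, DB, DS, WM]
Visit NV; enqueue BS, BW, QF → queue [NY, XB, DB, DS, WM, BS, BW, QF]
Visit NY; enqueue BI, ZA, ZT → queue [XB, DB, DS, WM, BS, BW, QF, BI, ZA, ZT]
Visit XB; enqueue YX → queue [DB, DS, WM, BS, BW, QF, BI, ZA, ZT, YX]
Visit DB → queue [DS, WM, BS, BW, QF, BI, ZA, ZT, YX]
Visit DS → queue [WM, BS, BW, QF, BI, ZA, ZT, YX]
Visit WM → queue [BS, BW, QF, BI, ZA, ZT, YX]
Visit BS; enqueue FF, IV → queue [BW, QF, BI, ZA, ZT, YX, FF, IV]
Visit BW → queue [QF, BI, ZA, ZT, YX, FF, IV]
Visit QF → queue [BI, ZA, ZT, YX, FF, IV]
Visit BI → queue [ZA, ZT, YX, FF, IV]
Visit ZA → queue [ZT, YX, FF, IV]
Visit ZT → queue [YX, FF, IV]
Visit YX → queue [FF, IV]
Visit FF → queue [IV]
Visit IV → queue []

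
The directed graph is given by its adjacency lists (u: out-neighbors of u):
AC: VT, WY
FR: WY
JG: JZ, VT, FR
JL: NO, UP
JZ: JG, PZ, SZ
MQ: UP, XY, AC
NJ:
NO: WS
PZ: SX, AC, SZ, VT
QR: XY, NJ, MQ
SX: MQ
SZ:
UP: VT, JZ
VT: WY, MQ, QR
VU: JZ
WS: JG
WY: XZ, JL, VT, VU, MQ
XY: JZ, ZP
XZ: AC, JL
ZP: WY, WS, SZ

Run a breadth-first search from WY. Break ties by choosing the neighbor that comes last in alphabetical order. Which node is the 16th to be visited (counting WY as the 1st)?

Visit WY; enqueue XZ, VU, VT, MQ, JL → queue [XZ, VU, VT, MQ, JL]
Visit XZ; enqueue AC → queue [VU, VT, MQ, JL, AC]
Visit VU; enqueue JZ → queue [VT, MQ, JL, AC, JZ]
Visit VT; enqueue QR → queue [MQ, JL, AC, JZ, QR]
Visit MQ; enqueue XY, UP → queue [JL, AC, JZ, QR, XY, UP]
Visit JL; enqueue NO → queue [AC, JZ, QR, XY, UP, NO]
Visit AC → queue [JZ, QR, XY, UP, NO]
Visit JZ; enqueue SZ, PZ, JG → queue [QR, XY, UP, NO, SZ, PZ, JG]
Visit QR; enqueue NJ → queue [XY, UP, NO, SZ, PZ, JG, NJ]
Visit XY; enqueue ZP → queue [UP, NO, SZ, PZ, JG, NJ, ZP]
Visit UP → queue [NO, SZ, PZ, JG, NJ, ZP]
Visit NO; enqueue WS → queue [SZ, PZ, JG, NJ, ZP, WS]
Visit SZ → queue [PZ, JG, NJ, ZP, WS]
Visit PZ; enqueue SX → queue [JG, NJ, ZP, WS, SX]
Visit JG; enqueue FR → queue [NJ, ZP, WS, SX, FR]
Visit NJ → queue [ZP, WS, SX, FR]
Visit ZP → queue [WS, SX, FR]
Visit WS → queue [SX, FR]
Visit SX → queue [FR]
Visit FR → queue []

Visit order: WY, XZ, VU, VT, MQ, JL, AC, JZ, QR, XY, UP, NO, SZ, PZ, JG, NJ, ZP, WS, SX, FR

NJ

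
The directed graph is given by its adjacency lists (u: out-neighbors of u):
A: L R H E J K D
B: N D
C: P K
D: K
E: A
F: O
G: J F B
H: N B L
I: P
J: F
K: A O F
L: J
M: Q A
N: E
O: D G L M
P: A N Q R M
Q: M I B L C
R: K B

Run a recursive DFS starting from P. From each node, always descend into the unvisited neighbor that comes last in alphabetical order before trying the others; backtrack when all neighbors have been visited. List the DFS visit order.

Visit P
P → R
R → K
K → O
O → M
M → Q
Q → L
L → J
J → F
Q → I
Q → C
Q → B
B → N
N → E
E → A
A → H
A → D
O → G

P → R → K → O → M → Q → L → J → F → I → C → B → N → E → A → H → D → G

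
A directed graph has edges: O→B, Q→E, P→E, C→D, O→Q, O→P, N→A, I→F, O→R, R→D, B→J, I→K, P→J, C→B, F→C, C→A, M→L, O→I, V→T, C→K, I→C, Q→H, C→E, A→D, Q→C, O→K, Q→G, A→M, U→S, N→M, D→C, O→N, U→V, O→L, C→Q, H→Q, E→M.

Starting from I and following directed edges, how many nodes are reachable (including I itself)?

14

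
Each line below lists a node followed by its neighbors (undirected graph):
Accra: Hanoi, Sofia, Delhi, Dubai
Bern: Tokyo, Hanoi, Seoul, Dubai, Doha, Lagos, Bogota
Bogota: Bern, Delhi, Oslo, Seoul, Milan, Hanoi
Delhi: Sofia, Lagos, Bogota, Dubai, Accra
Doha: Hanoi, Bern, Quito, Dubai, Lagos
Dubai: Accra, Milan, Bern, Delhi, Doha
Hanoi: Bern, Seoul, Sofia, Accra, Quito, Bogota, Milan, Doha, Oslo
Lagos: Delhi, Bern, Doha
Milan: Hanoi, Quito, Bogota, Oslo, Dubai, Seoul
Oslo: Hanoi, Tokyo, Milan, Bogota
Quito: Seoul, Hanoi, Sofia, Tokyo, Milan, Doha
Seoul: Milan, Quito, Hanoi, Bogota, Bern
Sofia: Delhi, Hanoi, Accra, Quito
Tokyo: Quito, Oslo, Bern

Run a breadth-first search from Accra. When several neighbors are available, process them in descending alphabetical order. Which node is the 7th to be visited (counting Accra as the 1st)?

Visit Accra; enqueue Sofia, Hanoi, Dubai, Delhi → queue [Sofia, Hanoi, Dubai, Delhi]
Visit Sofia; enqueue Quito → queue [Hanoi, Dubai, Delhi, Quito]
Visit Hanoi; enqueue Seoul, Oslo, Milan, Doha, Bogota, Bern → queue [Dubai, Delhi, Quito, Seoul, Oslo, Milan, Doha, Bogota, Bern]
Visit Dubai → queue [Delhi, Quito, Seoul, Oslo, Milan, Doha, Bogota, Bern]
Visit Delhi; enqueue Lagos → queue [Quito, Seoul, Oslo, Milan, Doha, Bogota, Bern, Lagos]
Visit Quito; enqueue Tokyo → queue [Seoul, Oslo, Milan, Doha, Bogota, Bern, Lagos, Tokyo]
Visit Seoul → queue [Oslo, Milan, Doha, Bogota, Bern, Lagos, Tokyo]
Visit Oslo → queue [Milan, Doha, Bogota, Bern, Lagos, Tokyo]
Visit Milan → queue [Doha, Bogota, Bern, Lagos, Tokyo]
Visit Doha → queue [Bogota, Bern, Lagos, Tokyo]
Visit Bogota → queue [Bern, Lagos, Tokyo]
Visit Bern → queue [Lagos, Tokyo]
Visit Lagos → queue [Tokyo]
Visit Tokyo → queue []

Visit order: Accra, Sofia, Hanoi, Dubai, Delhi, Quito, Seoul, Oslo, Milan, Doha, Bogota, Bern, Lagos, Tokyo

Seoul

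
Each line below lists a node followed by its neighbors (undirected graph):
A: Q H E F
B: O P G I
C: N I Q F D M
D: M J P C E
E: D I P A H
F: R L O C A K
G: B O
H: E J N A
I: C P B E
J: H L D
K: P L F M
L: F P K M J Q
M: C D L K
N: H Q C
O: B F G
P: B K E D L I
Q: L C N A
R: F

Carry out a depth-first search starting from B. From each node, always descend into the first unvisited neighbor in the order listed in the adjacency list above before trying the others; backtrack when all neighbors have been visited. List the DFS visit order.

Visit B
B → O
O → F
F → R
F → L
L → P
P → K
K → M
M → C
C → N
N → H
H → E
E → D
D → J
E → I
E → A
A → Q
O → G

B O F R L P K M C N H E D J I A Q G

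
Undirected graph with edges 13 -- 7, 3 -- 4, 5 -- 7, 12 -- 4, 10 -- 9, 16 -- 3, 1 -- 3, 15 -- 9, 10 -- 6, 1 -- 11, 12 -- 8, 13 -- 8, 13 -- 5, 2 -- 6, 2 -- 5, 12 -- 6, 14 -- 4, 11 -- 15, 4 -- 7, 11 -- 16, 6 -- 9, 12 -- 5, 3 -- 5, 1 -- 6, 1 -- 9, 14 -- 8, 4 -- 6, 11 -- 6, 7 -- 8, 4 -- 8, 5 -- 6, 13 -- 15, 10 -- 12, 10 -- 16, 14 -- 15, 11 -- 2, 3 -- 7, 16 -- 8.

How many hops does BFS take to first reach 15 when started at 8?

2

Level 0: 8
Level 1: 4, 7, 12, 13, 14, 16
Level 2: 3, 5, 6, 10, 11, 15
Level 3: 1, 2, 9
15 first appears at level 2.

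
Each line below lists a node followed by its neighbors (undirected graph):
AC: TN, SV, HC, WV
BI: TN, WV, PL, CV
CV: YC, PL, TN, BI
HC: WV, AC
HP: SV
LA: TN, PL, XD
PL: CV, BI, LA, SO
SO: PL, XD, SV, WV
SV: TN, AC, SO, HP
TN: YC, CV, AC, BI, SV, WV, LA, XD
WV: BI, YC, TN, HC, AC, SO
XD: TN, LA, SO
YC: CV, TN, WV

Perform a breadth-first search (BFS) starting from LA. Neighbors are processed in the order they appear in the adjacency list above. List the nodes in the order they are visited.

LA → TN → PL → XD → YC → CV → AC → BI → SV → WV → SO → HC → HP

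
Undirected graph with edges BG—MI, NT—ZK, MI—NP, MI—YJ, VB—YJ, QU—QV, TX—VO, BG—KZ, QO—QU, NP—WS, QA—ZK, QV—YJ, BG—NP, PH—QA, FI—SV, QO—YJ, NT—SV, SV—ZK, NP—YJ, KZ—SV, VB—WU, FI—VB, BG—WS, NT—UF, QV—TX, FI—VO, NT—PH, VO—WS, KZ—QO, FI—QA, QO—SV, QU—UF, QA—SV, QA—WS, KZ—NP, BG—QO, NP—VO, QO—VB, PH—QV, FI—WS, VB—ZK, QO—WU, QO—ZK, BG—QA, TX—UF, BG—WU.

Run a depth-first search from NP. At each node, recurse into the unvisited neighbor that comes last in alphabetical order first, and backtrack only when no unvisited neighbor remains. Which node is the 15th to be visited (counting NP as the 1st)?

Visit NP
NP → YJ
YJ → VB
VB → ZK
ZK → SV
SV → QO
QO → WU
WU → BG
BG → WS
WS → VO
VO → TX
TX → UF
UF → QU
QU → QV
QV → PH
PH → QA
QA → FI
PH → NT
BG → MI
BG → KZ

Visit order: NP, YJ, VB, ZK, SV, QO, WU, BG, WS, VO, TX, UF, QU, QV, PH, QA, FI, NT, MI, KZ

PH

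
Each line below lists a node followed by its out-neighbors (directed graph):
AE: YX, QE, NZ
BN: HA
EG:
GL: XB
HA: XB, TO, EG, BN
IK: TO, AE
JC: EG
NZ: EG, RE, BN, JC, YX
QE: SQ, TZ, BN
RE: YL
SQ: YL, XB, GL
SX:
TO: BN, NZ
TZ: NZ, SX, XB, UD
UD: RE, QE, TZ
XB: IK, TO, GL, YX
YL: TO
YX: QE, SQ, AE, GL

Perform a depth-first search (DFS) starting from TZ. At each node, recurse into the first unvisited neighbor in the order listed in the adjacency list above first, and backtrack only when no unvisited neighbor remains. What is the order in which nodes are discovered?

TZ → NZ → EG → RE → YL → TO → BN → HA → XB → IK → AE → YX → QE → SQ → GL → JC → SX → UD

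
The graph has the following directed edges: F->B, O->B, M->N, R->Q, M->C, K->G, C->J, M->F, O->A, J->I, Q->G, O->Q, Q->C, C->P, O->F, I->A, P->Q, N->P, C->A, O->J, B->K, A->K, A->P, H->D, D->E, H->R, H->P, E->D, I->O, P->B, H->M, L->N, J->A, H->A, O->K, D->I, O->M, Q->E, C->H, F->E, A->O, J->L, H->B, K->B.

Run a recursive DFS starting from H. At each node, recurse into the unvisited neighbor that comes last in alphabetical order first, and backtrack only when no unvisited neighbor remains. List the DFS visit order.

H, R, Q, G, E, D, I, O, M, N, P, B, K, F, C, J, L, A

Visit H
H → R
R → Q
Q → G
Q → E
E → D
D → I
I → O
O → M
M → N
N → P
P → B
B → K
M → F
M → C
C → J
J → L
J → A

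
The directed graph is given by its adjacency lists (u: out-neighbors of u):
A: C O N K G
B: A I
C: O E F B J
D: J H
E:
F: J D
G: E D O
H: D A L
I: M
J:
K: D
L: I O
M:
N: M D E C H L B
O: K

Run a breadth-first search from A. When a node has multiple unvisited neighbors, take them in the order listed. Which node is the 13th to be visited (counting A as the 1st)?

Visit A; enqueue C, O, N, K, G → queue [C, O, N, K, G]
Visit C; enqueue E, F, B, J → queue [O, N, K, G, E, F, B, J]
Visit O → queue [N, K, G, E, F, B, J]
Visit N; enqueue M, D, H, L → queue [K, G, E, F, B, J, M, D, H, L]
Visit K → queue [G, E, F, B, J, M, D, H, L]
Visit G → queue [E, F, B, J, M, D, H, L]
Visit E → queue [F, B, J, M, D, H, L]
Visit F → queue [B, J, M, D, H, L]
Visit B; enqueue I → queue [J, M, D, H, L, I]
Visit J → queue [M, D, H, L, I]
Visit M → queue [D, H, L, I]
Visit D → queue [H, L, I]
Visit H → queue [L, I]
Visit L → queue [I]
Visit I → queue []

Visit order: A, C, O, N, K, G, E, F, B, J, M, D, H, L, I

H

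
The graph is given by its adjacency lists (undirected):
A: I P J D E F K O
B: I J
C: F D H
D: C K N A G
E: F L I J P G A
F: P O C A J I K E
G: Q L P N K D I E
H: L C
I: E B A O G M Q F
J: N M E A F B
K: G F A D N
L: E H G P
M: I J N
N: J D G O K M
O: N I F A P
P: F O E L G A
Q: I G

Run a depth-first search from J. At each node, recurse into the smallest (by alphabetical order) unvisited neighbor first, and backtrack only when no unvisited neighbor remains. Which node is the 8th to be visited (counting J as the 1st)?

I

Visit J
J → A
A → D
D → C
C → F
F → E
E → G
G → I
I → B
I → M
M → N
N → K
N → O
O → P
P → L
L → H
I → Q

Visit order: J, A, D, C, F, E, G, I, B, M, N, K, O, P, L, H, Q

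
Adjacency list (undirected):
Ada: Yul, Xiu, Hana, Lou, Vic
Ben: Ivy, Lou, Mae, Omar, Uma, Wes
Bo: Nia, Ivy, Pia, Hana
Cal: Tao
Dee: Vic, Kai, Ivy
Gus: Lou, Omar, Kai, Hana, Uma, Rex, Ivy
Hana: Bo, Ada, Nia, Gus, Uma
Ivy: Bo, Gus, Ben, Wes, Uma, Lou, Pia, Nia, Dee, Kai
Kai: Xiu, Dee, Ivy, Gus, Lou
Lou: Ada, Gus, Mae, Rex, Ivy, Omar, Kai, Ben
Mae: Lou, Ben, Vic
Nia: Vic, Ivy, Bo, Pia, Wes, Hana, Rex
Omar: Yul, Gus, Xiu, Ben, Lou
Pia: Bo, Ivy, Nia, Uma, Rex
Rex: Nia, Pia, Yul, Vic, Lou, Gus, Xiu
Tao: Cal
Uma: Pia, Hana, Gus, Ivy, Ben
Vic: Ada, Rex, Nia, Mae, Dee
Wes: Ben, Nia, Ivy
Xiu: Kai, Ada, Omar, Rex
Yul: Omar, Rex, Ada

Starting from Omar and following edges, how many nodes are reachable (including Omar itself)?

BFS from Omar visits: Omar, Yul, Gus, Xiu, Ben, Lou, Rex, Ada, Kai, Hana, Uma, Ivy, Mae, Wes, Nia, Pia, Vic, Dee, Bo
Reachable nodes: 19 of 21 total.

19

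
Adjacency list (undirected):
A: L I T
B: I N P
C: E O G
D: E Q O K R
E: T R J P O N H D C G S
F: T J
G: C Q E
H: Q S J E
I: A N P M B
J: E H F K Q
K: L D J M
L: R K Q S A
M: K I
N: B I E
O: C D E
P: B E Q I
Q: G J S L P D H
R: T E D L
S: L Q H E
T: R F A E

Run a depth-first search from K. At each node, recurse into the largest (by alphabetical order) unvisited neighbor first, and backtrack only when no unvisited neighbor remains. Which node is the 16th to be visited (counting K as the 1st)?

C

Visit K
K → M
M → I
I → P
P → Q
Q → S
S → L
L → R
R → T
T → F
F → J
J → H
H → E
E → O
O → D
O → C
C → G
E → N
N → B
T → A

Visit order: K, M, I, P, Q, S, L, R, T, F, J, H, E, O, D, C, G, N, B, A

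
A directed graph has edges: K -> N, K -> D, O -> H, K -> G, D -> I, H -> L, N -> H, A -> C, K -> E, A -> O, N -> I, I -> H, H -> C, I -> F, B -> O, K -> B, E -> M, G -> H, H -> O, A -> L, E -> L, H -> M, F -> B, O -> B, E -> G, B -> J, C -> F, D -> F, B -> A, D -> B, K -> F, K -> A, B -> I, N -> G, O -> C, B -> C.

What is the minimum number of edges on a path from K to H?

Level 0: K
Level 1: A, B, D, E, F, G, N
Level 2: C, H, I, J, L, M, O
H first appears at level 2.

2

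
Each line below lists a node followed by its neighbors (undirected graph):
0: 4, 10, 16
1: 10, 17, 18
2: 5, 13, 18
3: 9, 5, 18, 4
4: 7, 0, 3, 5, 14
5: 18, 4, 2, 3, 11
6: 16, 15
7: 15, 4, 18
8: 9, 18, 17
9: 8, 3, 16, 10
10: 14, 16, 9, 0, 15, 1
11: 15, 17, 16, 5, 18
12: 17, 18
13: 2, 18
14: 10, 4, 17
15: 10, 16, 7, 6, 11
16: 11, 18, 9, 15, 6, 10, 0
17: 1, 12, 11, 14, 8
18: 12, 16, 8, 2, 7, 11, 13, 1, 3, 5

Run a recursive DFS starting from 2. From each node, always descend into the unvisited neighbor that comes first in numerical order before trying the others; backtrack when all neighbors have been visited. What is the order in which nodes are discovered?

Visit 2
2 → 5
5 → 3
3 → 4
4 → 0
0 → 10
10 → 1
1 → 17
17 → 8
8 → 9
9 → 16
16 → 6
6 → 15
15 → 7
7 → 18
18 → 11
18 → 12
18 → 13
17 → 14

2, 5, 3, 4, 0, 10, 1, 17, 8, 9, 16, 6, 15, 7, 18, 11, 12, 13, 14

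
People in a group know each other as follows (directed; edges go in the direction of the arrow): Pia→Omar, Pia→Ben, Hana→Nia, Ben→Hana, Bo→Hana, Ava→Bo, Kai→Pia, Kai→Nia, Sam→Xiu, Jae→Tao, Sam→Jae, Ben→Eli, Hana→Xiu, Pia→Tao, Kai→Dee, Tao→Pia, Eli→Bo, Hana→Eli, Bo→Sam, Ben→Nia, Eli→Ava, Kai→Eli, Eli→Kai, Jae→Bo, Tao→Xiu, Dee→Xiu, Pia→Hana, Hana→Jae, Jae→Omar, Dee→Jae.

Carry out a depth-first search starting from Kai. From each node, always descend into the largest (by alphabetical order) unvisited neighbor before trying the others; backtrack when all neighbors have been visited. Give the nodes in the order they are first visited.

Visit Kai
Kai → Pia
Pia → Tao
Tao → Xiu
Pia → Omar
Pia → Hana
Hana → Nia
Hana → Jae
Jae → Bo
Bo → Sam
Hana → Eli
Eli → Ava
Pia → Ben
Kai → Dee

Kai Pia Tao Xiu Omar Hana Nia Jae Bo Sam Eli Ava Ben Dee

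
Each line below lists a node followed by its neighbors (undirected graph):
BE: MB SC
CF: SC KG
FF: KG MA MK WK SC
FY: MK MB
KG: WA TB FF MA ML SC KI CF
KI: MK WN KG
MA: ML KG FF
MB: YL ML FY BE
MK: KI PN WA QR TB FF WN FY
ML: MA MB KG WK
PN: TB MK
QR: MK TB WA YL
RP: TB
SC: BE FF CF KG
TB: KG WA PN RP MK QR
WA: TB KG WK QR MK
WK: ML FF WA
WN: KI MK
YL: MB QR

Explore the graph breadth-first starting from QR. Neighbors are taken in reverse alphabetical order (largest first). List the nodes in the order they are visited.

Visit QR; enqueue YL, WA, TB, MK → queue [YL, WA, TB, MK]
Visit YL; enqueue MB → queue [WA, TB, MK, MB]
Visit WA; enqueue WK, KG → queue [TB, MK, MB, WK, KG]
Visit TB; enqueue RP, PN → queue [MK, MB, WK, KG, RP, PN]
Visit MK; enqueue WN, KI, FY, FF → queue [MB, WK, KG, RP, PN, WN, KI, FY, FF]
Visit MB; enqueue ML, BE → queue [WK, KG, RP, PN, WN, KI, FY, FF, ML, BE]
Visit WK → queue [KG, RP, PN, WN, KI, FY, FF, ML, BE]
Visit KG; enqueue SC, MA, CF → queue [RP, PN, WN, KI, FY, FF, ML, BE, SC, MA, CF]
Visit RP → queue [PN, WN, KI, FY, FF, ML, BE, SC, MA, CF]
Visit PN → queue [WN, KI, FY, FF, ML, BE, SC, MA, CF]
Visit WN → queue [KI, FY, FF, ML, BE, SC, MA, CF]
Visit KI → queue [FY, FF, ML, BE, SC, MA, CF]
Visit FY → queue [FF, ML, BE, SC, MA, CF]
Visit FF → queue [ML, BE, SC, MA, CF]
Visit ML → queue [BE, SC, MA, CF]
Visit BE → queue [SC, MA, CF]
Visit SC → queue [MA, CF]
Visit MA → queue [CF]
Visit CF → queue []

QR → YL → WA → TB → MK → MB → WK → KG → RP → PN → WN → KI → FY → FF → ML → BE → SC → MA → CF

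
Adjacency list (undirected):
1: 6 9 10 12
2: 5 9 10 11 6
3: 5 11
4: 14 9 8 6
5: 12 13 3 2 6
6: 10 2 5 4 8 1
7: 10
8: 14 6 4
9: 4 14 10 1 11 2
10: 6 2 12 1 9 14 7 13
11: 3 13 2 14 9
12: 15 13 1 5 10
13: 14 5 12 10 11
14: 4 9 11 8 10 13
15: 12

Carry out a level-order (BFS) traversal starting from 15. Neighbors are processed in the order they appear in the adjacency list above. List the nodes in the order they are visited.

15 12 13 1 5 10 14 11 6 9 3 2 7 4 8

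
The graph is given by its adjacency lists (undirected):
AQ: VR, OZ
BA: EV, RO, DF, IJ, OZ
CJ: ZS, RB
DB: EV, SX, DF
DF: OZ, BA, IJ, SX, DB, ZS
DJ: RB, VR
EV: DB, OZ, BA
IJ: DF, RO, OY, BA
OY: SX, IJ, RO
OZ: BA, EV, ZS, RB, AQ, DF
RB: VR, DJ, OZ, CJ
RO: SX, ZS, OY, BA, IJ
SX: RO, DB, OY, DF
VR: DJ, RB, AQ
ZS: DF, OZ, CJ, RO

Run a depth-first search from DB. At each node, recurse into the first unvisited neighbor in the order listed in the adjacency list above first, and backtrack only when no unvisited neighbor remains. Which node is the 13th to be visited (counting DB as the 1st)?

VR

Visit DB
DB → EV
EV → OZ
OZ → BA
BA → RO
RO → SX
SX → OY
OY → IJ
IJ → DF
DF → ZS
ZS → CJ
CJ → RB
RB → VR
VR → DJ
VR → AQ

Visit order: DB, EV, OZ, BA, RO, SX, OY, IJ, DF, ZS, CJ, RB, VR, DJ, AQ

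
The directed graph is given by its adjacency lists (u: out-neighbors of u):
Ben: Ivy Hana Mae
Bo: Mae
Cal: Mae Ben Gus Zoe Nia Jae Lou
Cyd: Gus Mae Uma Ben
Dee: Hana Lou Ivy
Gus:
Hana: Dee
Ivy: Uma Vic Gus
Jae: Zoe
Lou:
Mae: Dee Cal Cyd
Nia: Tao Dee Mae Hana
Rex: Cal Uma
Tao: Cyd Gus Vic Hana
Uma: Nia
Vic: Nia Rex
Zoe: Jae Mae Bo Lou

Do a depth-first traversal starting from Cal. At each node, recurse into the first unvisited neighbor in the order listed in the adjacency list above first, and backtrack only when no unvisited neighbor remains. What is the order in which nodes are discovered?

Cal Mae Dee Hana Lou Ivy Uma Nia Tao Cyd Gus Ben Vic Rex Zoe Jae Bo

Visit Cal
Cal → Mae
Mae → Dee
Dee → Hana
Dee → Lou
Dee → Ivy
Ivy → Uma
Uma → Nia
Nia → Tao
Tao → Cyd
Cyd → Gus
Cyd → Ben
Tao → Vic
Vic → Rex
Cal → Zoe
Zoe → Jae
Zoe → Bo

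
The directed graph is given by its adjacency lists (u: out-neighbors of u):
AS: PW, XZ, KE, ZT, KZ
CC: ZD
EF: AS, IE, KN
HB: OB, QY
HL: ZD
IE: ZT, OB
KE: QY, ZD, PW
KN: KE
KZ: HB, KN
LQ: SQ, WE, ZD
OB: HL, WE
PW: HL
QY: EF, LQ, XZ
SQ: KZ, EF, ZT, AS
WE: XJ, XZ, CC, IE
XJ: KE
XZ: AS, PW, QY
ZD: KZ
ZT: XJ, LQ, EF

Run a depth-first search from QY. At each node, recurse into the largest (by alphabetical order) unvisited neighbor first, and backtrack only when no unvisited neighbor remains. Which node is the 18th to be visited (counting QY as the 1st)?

Visit QY
QY → XZ
XZ → PW
PW → HL
HL → ZD
ZD → KZ
KZ → KN
KN → KE
KZ → HB
HB → OB
OB → WE
WE → XJ
WE → IE
IE → ZT
ZT → LQ
LQ → SQ
SQ → EF
EF → AS
WE → CC

Visit order: QY, XZ, PW, HL, ZD, KZ, KN, KE, HB, OB, WE, XJ, IE, ZT, LQ, SQ, EF, AS, CC

AS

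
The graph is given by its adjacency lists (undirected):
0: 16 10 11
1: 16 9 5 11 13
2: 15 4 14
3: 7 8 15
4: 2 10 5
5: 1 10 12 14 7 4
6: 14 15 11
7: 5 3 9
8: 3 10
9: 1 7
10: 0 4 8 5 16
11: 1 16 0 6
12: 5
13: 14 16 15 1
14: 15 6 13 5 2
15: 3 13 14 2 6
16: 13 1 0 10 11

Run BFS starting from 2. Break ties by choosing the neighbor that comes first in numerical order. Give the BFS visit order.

2 -> 4 -> 14 -> 15 -> 5 -> 10 -> 6 -> 13 -> 3 -> 1 -> 7 -> 12 -> 0 -> 8 -> 16 -> 11 -> 9

Visit 2; enqueue 4, 14, 15 → queue [4, 14, 15]
Visit 4; enqueue 5, 10 → queue [14, 15, 5, 10]
Visit 14; enqueue 6, 13 → queue [15, 5, 10, 6, 13]
Visit 15; enqueue 3 → queue [5, 10, 6, 13, 3]
Visit 5; enqueue 1, 7, 12 → queue [10, 6, 13, 3, 1, 7, 12]
Visit 10; enqueue 0, 8, 16 → queue [6, 13, 3, 1, 7, 12, 0, 8, 16]
Visit 6; enqueue 11 → queue [13, 3, 1, 7, 12, 0, 8, 16, 11]
Visit 13 → queue [3, 1, 7, 12, 0, 8, 16, 11]
Visit 3 → queue [1, 7, 12, 0, 8, 16, 11]
Visit 1; enqueue 9 → queue [7, 12, 0, 8, 16, 11, 9]
Visit 7 → queue [12, 0, 8, 16, 11, 9]
Visit 12 → queue [0, 8, 16, 11, 9]
Visit 0 → queue [8, 16, 11, 9]
Visit 8 → queue [16, 11, 9]
Visit 16 → queue [11, 9]
Visit 11 → queue [9]
Visit 9 → queue []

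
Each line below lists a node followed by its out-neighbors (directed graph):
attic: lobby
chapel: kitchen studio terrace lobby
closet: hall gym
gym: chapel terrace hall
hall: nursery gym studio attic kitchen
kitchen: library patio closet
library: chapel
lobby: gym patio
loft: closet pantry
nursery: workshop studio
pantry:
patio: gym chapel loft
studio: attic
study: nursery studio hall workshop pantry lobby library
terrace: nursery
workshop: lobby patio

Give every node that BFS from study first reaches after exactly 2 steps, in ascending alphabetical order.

Level 0: study
Level 1: hall, library, lobby, nursery, pantry, studio, workshop
Level 2: attic, chapel, gym, kitchen, patio
Level 3: closet, loft, terrace

attic, chapel, gym, kitchen, patio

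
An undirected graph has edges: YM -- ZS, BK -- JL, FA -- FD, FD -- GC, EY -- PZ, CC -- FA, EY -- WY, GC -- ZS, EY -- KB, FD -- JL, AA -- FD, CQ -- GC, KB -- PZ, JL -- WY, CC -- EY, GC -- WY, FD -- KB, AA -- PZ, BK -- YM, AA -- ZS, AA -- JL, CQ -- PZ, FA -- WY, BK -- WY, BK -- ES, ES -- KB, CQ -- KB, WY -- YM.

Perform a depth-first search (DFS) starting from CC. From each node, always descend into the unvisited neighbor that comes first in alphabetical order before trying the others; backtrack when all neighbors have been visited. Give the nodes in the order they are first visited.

CC -> EY -> KB -> CQ -> GC -> FD -> AA -> JL -> BK -> ES -> WY -> FA -> YM -> ZS -> PZ

Visit CC
CC → EY
EY → KB
KB → CQ
CQ → GC
GC → FD
FD → AA
AA → JL
JL → BK
BK → ES
BK → WY
WY → FA
WY → YM
YM → ZS
AA → PZ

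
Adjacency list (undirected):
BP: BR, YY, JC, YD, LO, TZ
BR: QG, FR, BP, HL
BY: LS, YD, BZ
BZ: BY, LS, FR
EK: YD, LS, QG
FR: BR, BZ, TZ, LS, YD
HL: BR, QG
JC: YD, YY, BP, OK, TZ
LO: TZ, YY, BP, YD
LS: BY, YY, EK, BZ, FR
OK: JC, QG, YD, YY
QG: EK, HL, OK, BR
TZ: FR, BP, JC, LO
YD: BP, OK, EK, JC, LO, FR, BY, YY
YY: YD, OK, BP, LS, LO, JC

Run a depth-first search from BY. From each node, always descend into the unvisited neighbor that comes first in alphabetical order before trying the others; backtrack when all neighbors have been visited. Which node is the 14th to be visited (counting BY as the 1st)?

Visit BY
BY → BZ
BZ → FR
FR → BR
BR → BP
BP → JC
JC → OK
OK → QG
QG → EK
EK → LS
LS → YY
YY → LO
LO → TZ
LO → YD
QG → HL

Visit order: BY, BZ, FR, BR, BP, JC, OK, QG, EK, LS, YY, LO, TZ, YD, HL

YD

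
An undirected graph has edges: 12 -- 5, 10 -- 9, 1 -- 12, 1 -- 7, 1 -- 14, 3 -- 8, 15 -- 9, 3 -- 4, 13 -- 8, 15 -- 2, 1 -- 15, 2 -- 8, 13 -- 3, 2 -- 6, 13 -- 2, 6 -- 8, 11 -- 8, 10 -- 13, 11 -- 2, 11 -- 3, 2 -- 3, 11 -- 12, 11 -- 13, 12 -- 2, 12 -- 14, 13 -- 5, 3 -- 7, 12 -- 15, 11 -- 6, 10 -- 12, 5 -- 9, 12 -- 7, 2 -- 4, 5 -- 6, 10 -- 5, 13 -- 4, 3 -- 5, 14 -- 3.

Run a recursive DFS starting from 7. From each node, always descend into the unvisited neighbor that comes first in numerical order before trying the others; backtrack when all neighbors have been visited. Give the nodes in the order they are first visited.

7 1 12 2 3 4 13 5 6 8 11 9 10 15 14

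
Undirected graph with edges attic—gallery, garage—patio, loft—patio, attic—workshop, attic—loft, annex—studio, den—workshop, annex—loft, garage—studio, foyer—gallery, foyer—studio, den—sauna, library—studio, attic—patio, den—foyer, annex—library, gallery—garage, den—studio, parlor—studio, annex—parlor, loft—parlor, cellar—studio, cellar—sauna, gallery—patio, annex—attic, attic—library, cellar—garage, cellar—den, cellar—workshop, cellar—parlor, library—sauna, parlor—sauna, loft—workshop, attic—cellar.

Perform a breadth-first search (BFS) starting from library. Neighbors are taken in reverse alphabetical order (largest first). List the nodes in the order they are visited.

library -> studio -> sauna -> attic -> annex -> parlor -> garage -> foyer -> den -> cellar -> workshop -> patio -> loft -> gallery

Visit library; enqueue studio, sauna, attic, annex → queue [studio, sauna, attic, annex]
Visit studio; enqueue parlor, garage, foyer, den, cellar → queue [sauna, attic, annex, parlor, garage, foyer, den, cellar]
Visit sauna → queue [attic, annex, parlor, garage, foyer, den, cellar]
Visit attic; enqueue workshop, patio, loft, gallery → queue [annex, parlor, garage, foyer, den, cellar, workshop, patio, loft, gallery]
Visit annex → queue [parlor, garage, foyer, den, cellar, workshop, patio, loft, gallery]
Visit parlor → queue [garage, foyer, den, cellar, workshop, patio, loft, gallery]
Visit garage → queue [foyer, den, cellar, workshop, patio, loft, gallery]
Visit foyer → queue [den, cellar, workshop, patio, loft, gallery]
Visit den → queue [cellar, workshop, patio, loft, gallery]
Visit cellar → queue [workshop, patio, loft, gallery]
Visit workshop → queue [patio, loft, gallery]
Visit patio → queue [loft, gallery]
Visit loft → queue [gallery]
Visit gallery → queue []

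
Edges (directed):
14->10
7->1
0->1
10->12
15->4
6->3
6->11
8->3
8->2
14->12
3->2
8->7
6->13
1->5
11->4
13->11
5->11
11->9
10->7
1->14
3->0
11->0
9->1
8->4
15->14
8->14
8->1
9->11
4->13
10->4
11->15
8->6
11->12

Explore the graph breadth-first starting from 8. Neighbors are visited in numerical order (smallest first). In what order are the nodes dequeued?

Visit 8; enqueue 1, 2, 3, 4, 6, 7, 14 → queue [1, 2, 3, 4, 6, 7, 14]
Visit 1; enqueue 5 → queue [2, 3, 4, 6, 7, 14, 5]
Visit 2 → queue [3, 4, 6, 7, 14, 5]
Visit 3; enqueue 0 → queue [4, 6, 7, 14, 5, 0]
Visit 4; enqueue 13 → queue [6, 7, 14, 5, 0, 13]
Visit 6; enqueue 11 → queue [7, 14, 5, 0, 13, 11]
Visit 7 → queue [14, 5, 0, 13, 11]
Visit 14; enqueue 10, 12 → queue [5, 0, 13, 11, 10, 12]
Visit 5 → queue [0, 13, 11, 10, 12]
Visit 0 → queue [13, 11, 10, 12]
Visit 13 → queue [11, 10, 12]
Visit 11; enqueue 9, 15 → queue [10, 12, 9, 15]
Visit 10 → queue [12, 9, 15]
Visit 12 → queue [9, 15]
Visit 9 → queue [15]
Visit 15 → queue []

8 -> 1 -> 2 -> 3 -> 4 -> 6 -> 7 -> 14 -> 5 -> 0 -> 13 -> 11 -> 10 -> 12 -> 9 -> 15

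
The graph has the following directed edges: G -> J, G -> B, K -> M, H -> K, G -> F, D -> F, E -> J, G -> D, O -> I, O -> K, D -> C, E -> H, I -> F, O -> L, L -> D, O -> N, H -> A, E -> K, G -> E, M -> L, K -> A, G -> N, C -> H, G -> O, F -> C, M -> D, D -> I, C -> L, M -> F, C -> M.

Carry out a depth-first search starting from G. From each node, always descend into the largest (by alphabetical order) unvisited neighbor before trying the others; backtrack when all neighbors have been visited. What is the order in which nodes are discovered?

Visit G
G → O
O → N
O → L
L → D
D → I
I → F
F → C
C → M
C → H
H → K
K → A
G → J
G → E
G → B

G → O → N → L → D → I → F → C → M → H → K → A → J → E → B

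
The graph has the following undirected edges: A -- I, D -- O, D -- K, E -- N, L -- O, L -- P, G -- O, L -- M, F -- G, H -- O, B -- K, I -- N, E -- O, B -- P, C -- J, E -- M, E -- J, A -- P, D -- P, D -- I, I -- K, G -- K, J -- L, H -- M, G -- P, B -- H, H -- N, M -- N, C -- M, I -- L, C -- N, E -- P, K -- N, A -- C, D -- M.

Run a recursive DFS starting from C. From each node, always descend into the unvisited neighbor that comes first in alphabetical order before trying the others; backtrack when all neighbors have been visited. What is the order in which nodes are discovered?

Visit C
C → A
A → I
I → D
D → K
K → B
B → H
H → M
M → E
E → J
J → L
L → O
O → G
G → F
G → P
E → N

C -> A -> I -> D -> K -> B -> H -> M -> E -> J -> L -> O -> G -> F -> P -> N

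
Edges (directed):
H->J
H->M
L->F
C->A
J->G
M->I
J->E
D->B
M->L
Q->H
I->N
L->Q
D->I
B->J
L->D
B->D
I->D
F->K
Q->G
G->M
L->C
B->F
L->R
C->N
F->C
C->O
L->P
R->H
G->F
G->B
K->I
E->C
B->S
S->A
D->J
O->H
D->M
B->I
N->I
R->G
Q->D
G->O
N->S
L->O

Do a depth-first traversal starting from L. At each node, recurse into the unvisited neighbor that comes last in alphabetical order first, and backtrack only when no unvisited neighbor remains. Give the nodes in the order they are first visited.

L -> R -> H -> M -> I -> N -> S -> A -> D -> J -> G -> O -> F -> K -> C -> B -> E -> Q -> P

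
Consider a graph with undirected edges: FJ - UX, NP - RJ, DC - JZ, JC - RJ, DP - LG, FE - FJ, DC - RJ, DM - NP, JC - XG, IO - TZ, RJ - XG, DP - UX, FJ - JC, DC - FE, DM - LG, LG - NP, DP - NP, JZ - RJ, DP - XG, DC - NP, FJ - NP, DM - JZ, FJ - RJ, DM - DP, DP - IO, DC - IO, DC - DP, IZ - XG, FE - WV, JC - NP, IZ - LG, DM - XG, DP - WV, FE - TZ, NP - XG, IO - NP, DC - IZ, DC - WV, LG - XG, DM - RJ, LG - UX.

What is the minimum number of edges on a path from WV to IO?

2

Level 0: WV
Level 1: DC, DP, FE
Level 2: DM, FJ, IO, IZ, JZ, LG, NP, RJ, TZ, UX, XG
Level 3: JC
IO first appears at level 2.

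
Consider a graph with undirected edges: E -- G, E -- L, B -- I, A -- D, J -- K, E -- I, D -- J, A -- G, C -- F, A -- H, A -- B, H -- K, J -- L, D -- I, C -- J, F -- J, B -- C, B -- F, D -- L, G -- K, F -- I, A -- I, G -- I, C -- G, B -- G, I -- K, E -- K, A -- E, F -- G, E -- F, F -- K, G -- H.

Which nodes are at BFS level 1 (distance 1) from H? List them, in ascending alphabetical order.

Level 0: H
Level 1: A, G, K
Level 2: B, C, D, E, F, I, J
Level 3: L

A, G, K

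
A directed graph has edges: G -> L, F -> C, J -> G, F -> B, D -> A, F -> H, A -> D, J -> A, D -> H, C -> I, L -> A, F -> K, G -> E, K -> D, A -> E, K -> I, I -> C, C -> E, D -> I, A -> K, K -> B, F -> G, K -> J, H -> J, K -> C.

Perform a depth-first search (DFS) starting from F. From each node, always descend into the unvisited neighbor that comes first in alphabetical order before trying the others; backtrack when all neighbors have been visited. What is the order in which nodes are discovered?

F -> B -> C -> E -> I -> G -> L -> A -> D -> H -> J -> K

Visit F
F → B
F → C
C → E
C → I
F → G
G → L
L → A
A → D
D → H
H → J
A → K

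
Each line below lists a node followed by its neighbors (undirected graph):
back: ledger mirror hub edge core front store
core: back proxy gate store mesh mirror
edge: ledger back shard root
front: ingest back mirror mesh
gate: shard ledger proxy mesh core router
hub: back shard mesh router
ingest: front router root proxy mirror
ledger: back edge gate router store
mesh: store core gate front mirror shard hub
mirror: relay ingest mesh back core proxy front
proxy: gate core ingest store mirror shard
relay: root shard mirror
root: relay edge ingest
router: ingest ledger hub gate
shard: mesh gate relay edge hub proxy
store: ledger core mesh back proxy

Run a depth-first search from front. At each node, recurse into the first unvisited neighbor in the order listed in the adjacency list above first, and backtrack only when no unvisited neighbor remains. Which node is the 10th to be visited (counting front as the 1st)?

shard

Visit front
front → ingest
ingest → router
router → ledger
ledger → back
back → mirror
mirror → relay
relay → root
root → edge
edge → shard
shard → mesh
mesh → store
store → core
core → proxy
proxy → gate
mesh → hub

Visit order: front, ingest, router, ledger, back, mirror, relay, root, edge, shard, mesh, store, core, proxy, gate, hub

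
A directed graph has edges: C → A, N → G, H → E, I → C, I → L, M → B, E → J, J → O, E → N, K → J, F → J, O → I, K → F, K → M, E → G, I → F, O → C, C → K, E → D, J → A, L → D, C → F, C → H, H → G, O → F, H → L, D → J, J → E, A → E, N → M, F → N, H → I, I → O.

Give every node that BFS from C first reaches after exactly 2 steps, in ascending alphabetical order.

Level 0: C
Level 1: A, F, H, K
Level 2: E, G, I, J, L, M, N
Level 3: B, D, O

E, G, I, J, L, M, N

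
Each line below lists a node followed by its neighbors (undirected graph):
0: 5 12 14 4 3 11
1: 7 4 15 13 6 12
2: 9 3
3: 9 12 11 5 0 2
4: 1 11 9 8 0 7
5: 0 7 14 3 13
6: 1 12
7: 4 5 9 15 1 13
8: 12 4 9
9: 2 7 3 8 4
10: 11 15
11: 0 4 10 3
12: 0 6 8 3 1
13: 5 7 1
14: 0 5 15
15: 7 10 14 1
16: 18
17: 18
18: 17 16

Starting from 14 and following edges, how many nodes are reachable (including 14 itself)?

16

BFS from 14 visits: 14, 0, 5, 15, 3, 4, 11, 12, 7, 13, 1, 10, 2, 9, 8, 6
Reachable nodes: 16 of 19 total.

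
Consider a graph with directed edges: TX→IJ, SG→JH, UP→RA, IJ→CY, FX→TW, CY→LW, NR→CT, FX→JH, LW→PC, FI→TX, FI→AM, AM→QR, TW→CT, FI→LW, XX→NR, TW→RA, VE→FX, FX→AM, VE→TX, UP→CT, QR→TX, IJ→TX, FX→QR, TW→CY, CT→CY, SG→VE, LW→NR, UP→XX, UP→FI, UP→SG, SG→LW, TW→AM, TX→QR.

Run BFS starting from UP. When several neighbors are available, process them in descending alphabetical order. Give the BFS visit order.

UP XX SG RA FI CT NR VE LW JH TX AM CY FX PC QR IJ TW

Visit UP; enqueue XX, SG, RA, FI, CT → queue [XX, SG, RA, FI, CT]
Visit XX; enqueue NR → queue [SG, RA, FI, CT, NR]
Visit SG; enqueue VE, LW, JH → queue [RA, FI, CT, NR, VE, LW, JH]
Visit RA → queue [FI, CT, NR, VE, LW, JH]
Visit FI; enqueue TX, AM → queue [CT, NR, VE, LW, JH, TX, AM]
Visit CT; enqueue CY → queue [NR, VE, LW, JH, TX, AM, CY]
Visit NR → queue [VE, LW, JH, TX, AM, CY]
Visit VE; enqueue FX → queue [LW, JH, TX, AM, CY, FX]
Visit LW; enqueue PC → queue [JH, TX, AM, CY, FX, PC]
Visit JH → queue [TX, AM, CY, FX, PC]
Visit TX; enqueue QR, IJ → queue [AM, CY, FX, PC, QR, IJ]
Visit AM → queue [CY, FX, PC, QR, IJ]
Visit CY → queue [FX, PC, QR, IJ]
Visit FX; enqueue TW → queue [PC, QR, IJ, TW]
Visit PC → queue [QR, IJ, TW]
Visit QR → queue [IJ, TW]
Visit IJ → queue [TW]
Visit TW → queue []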